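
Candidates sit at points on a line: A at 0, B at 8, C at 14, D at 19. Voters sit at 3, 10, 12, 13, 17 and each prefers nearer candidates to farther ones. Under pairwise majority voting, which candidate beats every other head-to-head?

C

With single-peaked preferences on a line, the Condorcet winner is the candidate closest to the median voter.
The median voter (position 12) is closest to C at 14.
Check: C vs D — voters closer to C: 4 of 5.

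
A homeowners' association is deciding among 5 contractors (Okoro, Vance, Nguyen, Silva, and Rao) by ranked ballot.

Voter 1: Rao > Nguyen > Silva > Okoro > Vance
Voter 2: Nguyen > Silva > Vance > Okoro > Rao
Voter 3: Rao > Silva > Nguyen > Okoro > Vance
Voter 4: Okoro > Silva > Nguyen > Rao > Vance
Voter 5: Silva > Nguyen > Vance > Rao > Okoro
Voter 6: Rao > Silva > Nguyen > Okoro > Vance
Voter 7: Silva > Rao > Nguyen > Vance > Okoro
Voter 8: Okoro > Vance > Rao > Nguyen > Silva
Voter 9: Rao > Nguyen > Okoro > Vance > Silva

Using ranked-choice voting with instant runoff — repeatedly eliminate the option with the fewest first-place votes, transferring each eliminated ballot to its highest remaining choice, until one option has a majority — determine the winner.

Round 1: Rao 4, Okoro 2, Silva 2, Nguyen 1, Vance 0. Vance has the fewest and is eliminated.
Round 2: Rao 4, Okoro 2, Silva 2, Nguyen 1. Nguyen has the fewest and is eliminated.
Round 3: Rao 4, Silva 3, Okoro 2. Okoro has the fewest and is eliminated.
Round 4: Rao 5, Silva 4. Rao has a majority.

Rao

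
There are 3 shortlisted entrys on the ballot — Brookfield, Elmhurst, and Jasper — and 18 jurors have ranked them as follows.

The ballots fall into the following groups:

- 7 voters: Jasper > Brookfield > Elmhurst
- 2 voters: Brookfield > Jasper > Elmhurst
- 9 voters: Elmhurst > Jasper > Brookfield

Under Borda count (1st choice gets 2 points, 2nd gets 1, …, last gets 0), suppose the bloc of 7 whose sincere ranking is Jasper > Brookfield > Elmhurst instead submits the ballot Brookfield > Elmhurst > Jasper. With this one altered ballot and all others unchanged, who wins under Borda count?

Elmhurst

Borda totals with the altered ballot: Brookfield 18, Elmhurst 25, Jasper 11.
The switch changes the winner from Jasper to Elmhurst.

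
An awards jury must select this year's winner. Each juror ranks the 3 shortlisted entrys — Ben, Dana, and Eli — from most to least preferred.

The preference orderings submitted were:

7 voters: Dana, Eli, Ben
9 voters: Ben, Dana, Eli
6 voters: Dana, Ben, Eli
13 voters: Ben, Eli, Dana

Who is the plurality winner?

First-place vote totals:
  Ben: 22
  Dana: 13
  Eli: 0
Ben has the most first-place votes.

Ben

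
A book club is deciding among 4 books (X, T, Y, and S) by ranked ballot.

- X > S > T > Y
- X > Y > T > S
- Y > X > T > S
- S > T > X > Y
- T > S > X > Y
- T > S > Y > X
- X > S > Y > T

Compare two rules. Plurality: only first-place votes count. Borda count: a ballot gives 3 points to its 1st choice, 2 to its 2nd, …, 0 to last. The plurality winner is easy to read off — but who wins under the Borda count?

X

Plurality first-place counts: X 3, T 2, Y 1, S 1 → X.
Borda totals: X 13, T 11, Y 7, S 11 → X.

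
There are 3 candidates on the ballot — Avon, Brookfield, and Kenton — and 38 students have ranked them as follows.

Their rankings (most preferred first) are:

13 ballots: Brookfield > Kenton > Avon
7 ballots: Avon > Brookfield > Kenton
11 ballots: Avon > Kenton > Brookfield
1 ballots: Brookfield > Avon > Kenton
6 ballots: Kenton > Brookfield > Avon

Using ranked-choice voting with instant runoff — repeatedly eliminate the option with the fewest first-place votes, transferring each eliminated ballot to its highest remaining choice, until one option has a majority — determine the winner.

Round 1: Avon 18, Brookfield 14, Kenton 6. Kenton has the fewest and is eliminated.
Round 2: Brookfield 20, Avon 18. Brookfield has a majority.

Brookfield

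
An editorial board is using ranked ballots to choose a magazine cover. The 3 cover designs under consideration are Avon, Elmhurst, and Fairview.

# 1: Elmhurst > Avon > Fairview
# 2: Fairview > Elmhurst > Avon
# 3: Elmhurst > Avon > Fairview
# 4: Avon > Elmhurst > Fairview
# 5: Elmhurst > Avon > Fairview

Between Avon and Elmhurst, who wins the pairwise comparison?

Elmhurst

Ballots ranking Avon above Elmhurst: 1.
Ballots ranking Elmhurst above Avon: 4.
Elmhurst wins the head-to-head, 4–1.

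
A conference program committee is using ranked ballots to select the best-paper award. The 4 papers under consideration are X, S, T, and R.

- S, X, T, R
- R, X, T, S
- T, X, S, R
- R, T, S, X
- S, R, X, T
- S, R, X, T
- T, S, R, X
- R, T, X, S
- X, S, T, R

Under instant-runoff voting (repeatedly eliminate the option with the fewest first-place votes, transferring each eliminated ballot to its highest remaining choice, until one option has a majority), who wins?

S

Round 1: S 3, R 3, T 2, X 1. X has the fewest and is eliminated.
Round 2: S 4, R 3, T 2. T has the fewest and is eliminated.
Round 3: S 6, R 3. S has a majority.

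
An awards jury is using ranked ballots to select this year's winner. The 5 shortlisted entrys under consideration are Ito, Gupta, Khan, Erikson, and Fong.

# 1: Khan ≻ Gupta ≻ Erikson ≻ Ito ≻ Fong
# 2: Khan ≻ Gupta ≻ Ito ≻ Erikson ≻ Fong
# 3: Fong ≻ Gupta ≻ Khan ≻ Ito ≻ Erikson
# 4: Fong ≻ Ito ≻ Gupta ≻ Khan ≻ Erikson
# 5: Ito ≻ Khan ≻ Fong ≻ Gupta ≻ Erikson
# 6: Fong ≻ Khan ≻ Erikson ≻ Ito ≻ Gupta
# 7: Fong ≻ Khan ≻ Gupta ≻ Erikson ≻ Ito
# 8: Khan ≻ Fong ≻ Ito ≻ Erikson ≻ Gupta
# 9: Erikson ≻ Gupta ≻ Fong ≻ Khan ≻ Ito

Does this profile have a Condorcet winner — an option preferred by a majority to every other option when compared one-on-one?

Head-to-head results (9 voters total):
Ito vs Gupta: Gupta wins 5–4.
Ito vs Khan: Khan wins 7–2.
Ito vs Erikson: Ito wins 5–4.
Ito vs Fong: Fong wins 6–3.
Gupta vs Khan: Khan wins 6–3.
Gupta vs Erikson: Gupta wins 6–3.
Gupta vs Fong: Fong wins 6–3.
Khan vs Erikson: Khan wins 8–1.
Khan vs Fong: Fong wins 5–4.
Erikson vs Fong: Fong wins 6–3.
Fong beats each rival — Ito (6–3), Gupta (6–3), Khan (5–4), Erikson (6–3) — so Fong is the Condorcet winner.

Yes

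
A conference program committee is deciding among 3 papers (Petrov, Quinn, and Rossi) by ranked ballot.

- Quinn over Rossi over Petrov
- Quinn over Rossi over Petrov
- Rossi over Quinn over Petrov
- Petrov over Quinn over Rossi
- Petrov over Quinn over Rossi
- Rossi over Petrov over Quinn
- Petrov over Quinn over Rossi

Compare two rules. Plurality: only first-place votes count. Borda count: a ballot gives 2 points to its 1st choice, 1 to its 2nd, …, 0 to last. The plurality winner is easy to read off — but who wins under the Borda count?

Plurality first-place counts: Petrov 3, Quinn 2, Rossi 2 → Petrov.
Borda totals: Petrov 7, Quinn 8, Rossi 6 → Quinn.

Quinn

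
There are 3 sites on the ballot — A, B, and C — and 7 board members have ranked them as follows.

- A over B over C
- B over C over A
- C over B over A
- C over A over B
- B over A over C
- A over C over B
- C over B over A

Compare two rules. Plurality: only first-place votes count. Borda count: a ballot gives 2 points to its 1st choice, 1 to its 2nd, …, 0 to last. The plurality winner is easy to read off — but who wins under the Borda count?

C

Plurality first-place counts: A 2, B 2, C 3 → C.
Borda totals: A 6, B 7, C 8 → C.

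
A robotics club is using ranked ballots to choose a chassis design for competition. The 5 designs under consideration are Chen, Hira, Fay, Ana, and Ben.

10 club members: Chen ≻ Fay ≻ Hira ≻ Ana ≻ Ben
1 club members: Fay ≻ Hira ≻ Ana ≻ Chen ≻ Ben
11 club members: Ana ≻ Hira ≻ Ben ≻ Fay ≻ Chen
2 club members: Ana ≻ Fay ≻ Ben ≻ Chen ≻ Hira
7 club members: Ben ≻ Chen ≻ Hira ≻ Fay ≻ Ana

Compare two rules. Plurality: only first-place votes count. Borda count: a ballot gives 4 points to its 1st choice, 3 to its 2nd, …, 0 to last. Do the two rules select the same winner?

Plurality first-place counts: Chen 10, Hira 0, Fay 1, Ana 13, Ben 7 → Ana.
Borda totals: Chen 64, Hira 70, Fay 58, Ana 64, Ben 54 → Hira.
The two rules disagree: plurality picks Ana, Borda picks Hira.

No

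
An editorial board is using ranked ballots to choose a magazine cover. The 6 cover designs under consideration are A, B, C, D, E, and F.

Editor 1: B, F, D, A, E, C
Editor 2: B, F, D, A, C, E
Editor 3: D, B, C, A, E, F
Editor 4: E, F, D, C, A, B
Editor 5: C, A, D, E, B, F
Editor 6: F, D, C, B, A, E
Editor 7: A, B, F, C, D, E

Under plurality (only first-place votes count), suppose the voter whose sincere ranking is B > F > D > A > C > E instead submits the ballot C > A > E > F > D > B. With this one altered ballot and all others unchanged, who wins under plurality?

First-place totals with the altered ballot: A 1, B 1, C 2, D 1, E 1, F 1.
The switch changes the winner from B to C.

C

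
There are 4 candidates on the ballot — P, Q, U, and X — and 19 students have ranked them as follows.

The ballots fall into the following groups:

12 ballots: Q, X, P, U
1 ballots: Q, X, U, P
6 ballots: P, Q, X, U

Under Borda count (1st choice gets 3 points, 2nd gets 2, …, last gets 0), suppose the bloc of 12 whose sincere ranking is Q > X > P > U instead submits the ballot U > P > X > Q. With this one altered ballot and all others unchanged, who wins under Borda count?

Borda totals with the altered ballot: P 42, Q 15, U 37, X 20.
The switch changes the winner from Q to P.

P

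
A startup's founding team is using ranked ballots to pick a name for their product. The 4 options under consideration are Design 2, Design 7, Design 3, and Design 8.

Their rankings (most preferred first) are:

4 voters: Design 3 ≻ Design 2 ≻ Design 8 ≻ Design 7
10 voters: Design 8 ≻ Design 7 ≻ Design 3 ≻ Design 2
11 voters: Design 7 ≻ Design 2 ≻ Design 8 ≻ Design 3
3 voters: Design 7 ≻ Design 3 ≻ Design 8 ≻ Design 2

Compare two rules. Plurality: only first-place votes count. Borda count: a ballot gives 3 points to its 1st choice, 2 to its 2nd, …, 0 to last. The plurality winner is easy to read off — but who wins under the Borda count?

Plurality first-place counts: Design 2 0, Design 7 14, Design 3 4, Design 8 10 → Design 7.
Borda totals: Design 2 30, Design 7 62, Design 3 28, Design 8 48 → Design 7.

Design 7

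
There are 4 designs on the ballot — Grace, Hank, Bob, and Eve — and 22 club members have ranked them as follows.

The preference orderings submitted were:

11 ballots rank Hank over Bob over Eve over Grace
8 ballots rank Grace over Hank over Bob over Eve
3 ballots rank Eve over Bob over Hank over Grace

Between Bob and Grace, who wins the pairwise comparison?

Ballots ranking Bob above Grace: 11+3 = 14.
Ballots ranking Grace above Bob: 8.
Bob wins the head-to-head, 14–8.

Bob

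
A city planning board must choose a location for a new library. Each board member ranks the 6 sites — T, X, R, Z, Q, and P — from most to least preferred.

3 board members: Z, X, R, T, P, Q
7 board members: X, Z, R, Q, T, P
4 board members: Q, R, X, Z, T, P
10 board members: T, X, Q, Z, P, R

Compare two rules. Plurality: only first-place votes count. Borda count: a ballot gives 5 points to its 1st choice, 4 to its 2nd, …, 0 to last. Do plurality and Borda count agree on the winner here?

No

Plurality first-place counts: T 10, X 7, R 0, Z 3, Q 4, P 0 → T.
Borda totals: T 67, X 99, R 46, Z 71, Q 64, P 13 → X.
The two rules disagree: plurality picks T, Borda picks X.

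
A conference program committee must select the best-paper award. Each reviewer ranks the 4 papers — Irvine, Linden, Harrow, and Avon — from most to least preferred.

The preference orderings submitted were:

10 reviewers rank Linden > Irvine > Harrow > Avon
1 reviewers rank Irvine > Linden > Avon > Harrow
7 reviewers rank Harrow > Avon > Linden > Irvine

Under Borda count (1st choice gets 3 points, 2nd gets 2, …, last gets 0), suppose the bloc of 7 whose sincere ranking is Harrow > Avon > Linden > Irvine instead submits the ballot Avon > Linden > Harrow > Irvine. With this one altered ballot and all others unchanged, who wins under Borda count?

Borda totals with the altered ballot: Irvine 23, Linden 46, Harrow 17, Avon 22.
The winner is unchanged: still Linden.

Linden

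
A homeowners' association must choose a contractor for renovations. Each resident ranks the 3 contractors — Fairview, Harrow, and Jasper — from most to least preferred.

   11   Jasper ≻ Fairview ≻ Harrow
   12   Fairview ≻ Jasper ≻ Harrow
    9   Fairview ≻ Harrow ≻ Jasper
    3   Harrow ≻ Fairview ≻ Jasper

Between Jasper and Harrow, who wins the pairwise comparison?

Jasper

Ballots ranking Jasper above Harrow: 11+12 = 23.
Ballots ranking Harrow above Jasper: 9+3 = 12.
Jasper wins the head-to-head, 23–12.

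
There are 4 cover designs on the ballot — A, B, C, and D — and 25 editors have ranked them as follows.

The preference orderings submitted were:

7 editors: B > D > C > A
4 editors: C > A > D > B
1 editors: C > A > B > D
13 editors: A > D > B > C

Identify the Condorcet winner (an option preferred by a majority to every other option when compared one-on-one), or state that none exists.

A

Head-to-head results (25 voters total):
A vs B: A wins 18–7.
A vs C: A wins 13–12.
A vs D: A wins 18–7.
B vs C: B wins 20–5.
B vs D: D wins 17–8.
C vs D: D wins 20–5.
A beats each rival — B (18–7), C (13–12), D (18–7) — so A is the Condorcet winner.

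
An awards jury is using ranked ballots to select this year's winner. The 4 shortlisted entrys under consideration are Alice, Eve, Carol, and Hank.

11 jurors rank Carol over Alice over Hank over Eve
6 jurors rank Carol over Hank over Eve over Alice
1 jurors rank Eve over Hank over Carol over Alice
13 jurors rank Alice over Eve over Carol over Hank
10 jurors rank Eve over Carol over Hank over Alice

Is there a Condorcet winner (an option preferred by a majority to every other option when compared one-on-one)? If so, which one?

None — there is no Condorcet winner

Head-to-head results (41 voters total):
Alice vs Eve: Alice wins 24–17.
Alice vs Carol: Carol wins 28–13.
Alice vs Hank: Alice wins 24–17.
Eve vs Carol: Eve wins 24–17.
Eve vs Hank: Eve wins 24–17.
Carol vs Hank: Carol wins 40–1.
No candidate beats all others: Alice beats Eve beats Carol beats Alice, a majority cycle.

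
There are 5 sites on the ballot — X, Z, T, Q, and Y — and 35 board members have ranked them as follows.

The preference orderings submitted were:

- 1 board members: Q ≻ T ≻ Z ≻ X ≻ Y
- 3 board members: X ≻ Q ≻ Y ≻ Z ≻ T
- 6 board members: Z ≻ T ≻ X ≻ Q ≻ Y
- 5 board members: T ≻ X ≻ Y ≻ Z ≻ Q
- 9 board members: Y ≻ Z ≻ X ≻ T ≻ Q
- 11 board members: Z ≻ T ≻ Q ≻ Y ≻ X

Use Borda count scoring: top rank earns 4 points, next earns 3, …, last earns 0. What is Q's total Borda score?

Borda scores:
  X: 1 + 3·4 + 6·2 + 5·3 + 9·2 + 11·0 = 58
  Z: 2 + 3·1 + 6·4 + 5·1 + 9·3 + 11·4 = 105
  T: 3 + 3·0 + 6·3 + 5·4 + 9·1 + 11·3 = 83
  Q: 4 + 3·3 + 6·1 + 5·0 + 9·0 + 11·2 = 41
  Y: 0 + 3·2 + 6·0 + 5·2 + 9·4 + 11·1 = 63

41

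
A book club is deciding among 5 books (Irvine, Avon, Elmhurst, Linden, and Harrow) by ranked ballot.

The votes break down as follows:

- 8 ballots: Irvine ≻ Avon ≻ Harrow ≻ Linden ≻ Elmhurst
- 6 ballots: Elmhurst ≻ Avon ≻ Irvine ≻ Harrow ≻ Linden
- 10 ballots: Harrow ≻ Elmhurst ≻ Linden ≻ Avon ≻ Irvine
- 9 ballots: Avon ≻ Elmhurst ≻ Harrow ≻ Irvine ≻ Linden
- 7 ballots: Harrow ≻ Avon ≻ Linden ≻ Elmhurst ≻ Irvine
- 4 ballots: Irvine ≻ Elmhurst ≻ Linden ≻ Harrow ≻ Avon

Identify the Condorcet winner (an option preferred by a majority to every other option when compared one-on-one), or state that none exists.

Head-to-head results (44 voters total):
Irvine vs Avon: Avon wins 32–12.
Irvine vs Elmhurst: Elmhurst wins 32–12.
Irvine vs Linden: Irvine wins 27–17.
Irvine vs Harrow: Harrow wins 26–18.
Avon vs Elmhurst: Avon wins 24–20.
Avon vs Linden: Avon wins 30–14.
Avon vs Harrow: Avon wins 23–21.
Elmhurst vs Linden: Elmhurst wins 29–15.
Elmhurst vs Harrow: Harrow wins 25–19.
Linden vs Harrow: Harrow wins 40–4.
Avon beats each rival — Irvine (32–12), Elmhurst (24–20), Linden (30–14), Harrow (23–21) — so Avon is the Condorcet winner.

Avon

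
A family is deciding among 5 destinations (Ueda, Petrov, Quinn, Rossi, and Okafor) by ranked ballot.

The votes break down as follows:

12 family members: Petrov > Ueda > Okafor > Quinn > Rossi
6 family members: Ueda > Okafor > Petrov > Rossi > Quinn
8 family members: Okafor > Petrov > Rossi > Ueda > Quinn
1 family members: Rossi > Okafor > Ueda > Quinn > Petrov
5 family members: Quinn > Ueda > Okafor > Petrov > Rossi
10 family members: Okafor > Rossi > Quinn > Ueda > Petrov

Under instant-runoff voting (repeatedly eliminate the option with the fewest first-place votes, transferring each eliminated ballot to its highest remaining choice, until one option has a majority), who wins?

Round 1: Okafor 18, Petrov 12, Ueda 6, Quinn 5, Rossi 1. Rossi has the fewest and is eliminated.
Round 2: Okafor 19, Petrov 12, Ueda 6, Quinn 5. Quinn has the fewest and is eliminated.
Round 3: Okafor 19, Petrov 12, Ueda 11. Ueda has the fewest and is eliminated.
Round 4: Okafor 30, Petrov 12. Okafor has a majority.

Okafor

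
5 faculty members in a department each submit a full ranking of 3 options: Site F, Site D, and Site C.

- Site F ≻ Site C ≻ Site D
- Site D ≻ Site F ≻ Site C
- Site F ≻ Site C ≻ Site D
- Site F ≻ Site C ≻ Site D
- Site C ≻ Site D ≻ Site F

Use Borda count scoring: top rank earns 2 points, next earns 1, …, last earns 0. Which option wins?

Borda scores:
  Site F: 2 + 1 + 2 + 2 + 0 = 7
  Site D: 0 + 2 + 0 + 0 + 1 = 3
  Site C: 1 + 0 + 1 + 1 + 2 = 5
Site F has the highest total.

Site F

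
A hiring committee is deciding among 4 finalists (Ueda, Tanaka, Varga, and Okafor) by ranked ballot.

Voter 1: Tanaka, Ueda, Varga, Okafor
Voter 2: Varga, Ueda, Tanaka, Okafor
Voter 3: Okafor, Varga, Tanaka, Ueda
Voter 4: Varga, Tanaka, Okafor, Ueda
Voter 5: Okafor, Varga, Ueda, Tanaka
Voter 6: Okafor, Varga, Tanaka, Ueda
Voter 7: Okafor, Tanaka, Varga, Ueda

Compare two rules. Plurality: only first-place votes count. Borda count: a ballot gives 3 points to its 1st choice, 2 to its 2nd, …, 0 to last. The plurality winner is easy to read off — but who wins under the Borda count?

Varga

Plurality first-place counts: Ueda 0, Tanaka 1, Varga 2, Okafor 4 → Okafor.
Borda totals: Ueda 5, Tanaka 10, Varga 14, Okafor 13 → Varga.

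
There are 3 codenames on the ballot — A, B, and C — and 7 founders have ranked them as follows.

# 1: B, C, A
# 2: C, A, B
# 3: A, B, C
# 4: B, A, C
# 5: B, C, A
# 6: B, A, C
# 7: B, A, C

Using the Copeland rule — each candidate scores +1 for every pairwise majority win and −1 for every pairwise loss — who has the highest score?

B

Pairwise results:
  A vs B: B wins 5–2.
  A vs C: A wins 4–3.
  B vs C: B wins 6–1.
Copeland scores (wins − losses):
  A: 1 − 1 = 0
  B: 2 − 0 = 2
  C: 0 − 2 = -2
B has the best Copeland score.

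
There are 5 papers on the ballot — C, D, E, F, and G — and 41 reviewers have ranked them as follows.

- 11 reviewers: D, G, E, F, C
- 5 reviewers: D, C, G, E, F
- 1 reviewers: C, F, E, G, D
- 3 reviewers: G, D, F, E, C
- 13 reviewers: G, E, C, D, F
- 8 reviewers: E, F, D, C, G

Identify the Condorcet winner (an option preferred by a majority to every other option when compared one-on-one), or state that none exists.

Head-to-head results (41 voters total):
C vs D: D wins 27–14.
C vs E: E wins 35–6.
C vs F: F wins 22–19.
C vs G: G wins 27–14.
D vs E: E wins 22–19.
D vs F: D wins 32–9.
D vs G: D wins 24–17.
E vs F: E wins 37–4.
E vs G: G wins 32–9.
F vs G: G wins 32–9.
No candidate beats all others: D beats G beats E beats D, a majority cycle.

There is no Condorcet winner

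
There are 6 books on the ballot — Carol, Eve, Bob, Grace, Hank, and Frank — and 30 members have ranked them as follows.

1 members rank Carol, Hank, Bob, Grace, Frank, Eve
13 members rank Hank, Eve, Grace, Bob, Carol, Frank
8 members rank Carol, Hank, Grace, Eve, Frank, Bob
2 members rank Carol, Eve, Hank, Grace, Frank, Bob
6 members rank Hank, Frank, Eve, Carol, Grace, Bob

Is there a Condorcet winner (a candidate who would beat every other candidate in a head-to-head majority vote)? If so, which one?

Head-to-head results (30 voters total):
Carol vs Eve: Eve wins 19–11.
Carol vs Bob: Carol wins 17–13.
Carol vs Grace: Carol wins 17–13.
Carol vs Hank: Hank wins 19–11.
Carol vs Frank: Carol wins 24–6.
Eve vs Bob: Eve wins 29–1.
Eve vs Grace: Eve wins 21–9.
Eve vs Hank: Hank wins 28–2.
Eve vs Frank: Eve wins 23–7.
Bob vs Grace: Grace wins 29–1.
Bob vs Hank: Hank wins 30–0.
Bob vs Frank: Frank wins 16–14.
Grace vs Hank: Hank wins 30–0.
Grace vs Frank: Grace wins 24–6.
Hank vs Frank: Hank wins 30–0.
Hank beats each rival — Carol (19–11), Eve (28–2), Bob (30–0), Grace (30–0), Frank (30–0) — so Hank is the Condorcet winner.

Hank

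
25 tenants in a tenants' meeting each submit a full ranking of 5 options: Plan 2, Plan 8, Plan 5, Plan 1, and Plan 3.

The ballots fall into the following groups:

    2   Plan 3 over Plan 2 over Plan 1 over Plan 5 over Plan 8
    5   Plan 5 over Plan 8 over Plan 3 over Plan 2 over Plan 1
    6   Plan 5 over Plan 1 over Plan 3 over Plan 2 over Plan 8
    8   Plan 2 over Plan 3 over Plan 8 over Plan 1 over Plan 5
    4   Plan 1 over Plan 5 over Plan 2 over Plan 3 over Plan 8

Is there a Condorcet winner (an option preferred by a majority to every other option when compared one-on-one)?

No

Head-to-head results (25 voters total):
Plan 2 vs Plan 8: Plan 2 wins 20–5.
Plan 2 vs Plan 5: Plan 5 wins 15–10.
Plan 2 vs Plan 1: Plan 2 wins 15–10.
Plan 2 vs Plan 3: Plan 3 wins 13–12.
Plan 8 vs Plan 5: Plan 5 wins 17–8.
Plan 8 vs Plan 1: Plan 8 wins 13–12.
Plan 8 vs Plan 3: Plan 3 wins 20–5.
Plan 5 vs Plan 1: Plan 1 wins 14–11.
Plan 5 vs Plan 3: Plan 5 wins 15–10.
Plan 1 vs Plan 3: Plan 3 wins 15–10.
No candidate beats all others: Plan 2 beats Plan 1 beats Plan 5 beats Plan 2, a majority cycle.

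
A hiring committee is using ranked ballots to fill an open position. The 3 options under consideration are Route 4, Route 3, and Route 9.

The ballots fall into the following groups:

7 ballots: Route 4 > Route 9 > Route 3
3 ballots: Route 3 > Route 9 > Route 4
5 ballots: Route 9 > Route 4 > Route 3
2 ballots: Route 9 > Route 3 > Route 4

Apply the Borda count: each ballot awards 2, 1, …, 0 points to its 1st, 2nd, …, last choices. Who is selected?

Borda scores:
  Route 4: 7·2 + 3·0 + 5·1 + 2·0 = 19
  Route 3: 7·0 + 3·2 + 5·0 + 2·1 = 8
  Route 9: 7·1 + 3·1 + 5·2 + 2·2 = 24
Route 9 has the highest total.

Route 9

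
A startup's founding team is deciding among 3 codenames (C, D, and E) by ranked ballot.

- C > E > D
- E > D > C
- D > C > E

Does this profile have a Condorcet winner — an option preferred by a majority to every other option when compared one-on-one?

Head-to-head results (3 voters total):
C vs D: D wins 2–1.
C vs E: C wins 2–1.
D vs E: E wins 2–1.
No candidate beats all others: C beats E beats D beats C, a majority cycle.

No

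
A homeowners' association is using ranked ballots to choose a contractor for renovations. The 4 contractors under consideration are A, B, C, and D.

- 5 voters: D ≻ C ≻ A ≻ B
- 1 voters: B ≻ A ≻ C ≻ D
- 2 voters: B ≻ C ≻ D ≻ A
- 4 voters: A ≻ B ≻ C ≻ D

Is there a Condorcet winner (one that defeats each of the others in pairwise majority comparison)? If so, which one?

There is no Condorcet winner

Head-to-head results (12 voters total):
A vs B: A wins 9–3.
A vs C: C wins 7–5.
A vs D: D wins 7–5.
B vs C: B wins 7–5.
B vs D: B wins 7–5.
C vs D: C wins 7–5.
No candidate beats all others: A beats B beats C beats A, a majority cycle.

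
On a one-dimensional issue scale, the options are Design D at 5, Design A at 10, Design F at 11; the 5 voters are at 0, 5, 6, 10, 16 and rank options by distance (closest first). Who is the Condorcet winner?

Design D

With single-peaked preferences on a line, the Condorcet winner is the candidate closest to the median voter.
The median voter (position 6) is closest to Design D at 5.
Check: Design D vs Design A — voters closer to Design D: 3 of 5.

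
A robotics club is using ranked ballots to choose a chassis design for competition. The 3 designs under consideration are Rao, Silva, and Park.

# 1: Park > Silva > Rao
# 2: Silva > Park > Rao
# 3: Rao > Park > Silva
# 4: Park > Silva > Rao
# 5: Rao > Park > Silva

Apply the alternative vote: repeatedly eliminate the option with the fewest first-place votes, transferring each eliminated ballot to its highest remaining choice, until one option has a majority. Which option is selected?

Park

Round 1: Rao 2, Park 2, Silva 1. Silva has the fewest and is eliminated.
Round 2: Park 3, Rao 2. Park has a majority.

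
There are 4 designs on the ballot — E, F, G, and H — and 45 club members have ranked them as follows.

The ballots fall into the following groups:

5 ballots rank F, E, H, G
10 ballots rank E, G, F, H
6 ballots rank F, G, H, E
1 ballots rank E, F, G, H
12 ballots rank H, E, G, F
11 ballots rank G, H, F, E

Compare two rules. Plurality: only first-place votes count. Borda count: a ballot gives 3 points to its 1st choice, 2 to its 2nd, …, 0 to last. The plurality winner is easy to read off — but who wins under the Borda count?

Plurality first-place counts: E 11, F 11, G 11, H 12 → H.
Borda totals: E 67, F 56, G 78, H 69 → G.

G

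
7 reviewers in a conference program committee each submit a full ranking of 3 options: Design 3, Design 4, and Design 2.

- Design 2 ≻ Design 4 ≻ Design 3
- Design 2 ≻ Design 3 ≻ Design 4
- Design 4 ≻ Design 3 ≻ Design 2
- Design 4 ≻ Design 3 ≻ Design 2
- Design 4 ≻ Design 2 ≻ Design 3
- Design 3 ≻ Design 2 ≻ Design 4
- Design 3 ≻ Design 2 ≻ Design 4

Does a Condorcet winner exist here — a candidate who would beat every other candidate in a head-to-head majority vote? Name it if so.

No Condorcet winner

Head-to-head results (7 voters total):
Design 3 vs Design 4: Design 4 wins 4–3.
Design 3 vs Design 2: Design 3 wins 4–3.
Design 4 vs Design 2: Design 2 wins 4–3.
No candidate beats all others: Design 3 beats Design 2 beats Design 4 beats Design 3, a majority cycle.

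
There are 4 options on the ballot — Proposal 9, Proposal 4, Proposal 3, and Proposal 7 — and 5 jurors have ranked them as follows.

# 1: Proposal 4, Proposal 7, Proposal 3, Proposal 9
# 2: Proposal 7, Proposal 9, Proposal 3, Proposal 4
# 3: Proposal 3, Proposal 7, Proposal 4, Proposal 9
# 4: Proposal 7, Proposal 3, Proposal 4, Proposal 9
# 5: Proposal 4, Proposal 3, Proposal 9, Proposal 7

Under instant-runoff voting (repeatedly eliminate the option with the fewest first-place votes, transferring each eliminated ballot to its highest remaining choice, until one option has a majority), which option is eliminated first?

Round 1: Proposal 4 2, Proposal 7 2, Proposal 3 1, Proposal 9 0. Proposal 9 has the fewest and is eliminated.
Round 2: Proposal 4 2, Proposal 7 2, Proposal 3 1. Proposal 3 has the fewest and is eliminated.
Round 3: Proposal 7 3, Proposal 4 2. Proposal 7 has a majority.

Proposal 9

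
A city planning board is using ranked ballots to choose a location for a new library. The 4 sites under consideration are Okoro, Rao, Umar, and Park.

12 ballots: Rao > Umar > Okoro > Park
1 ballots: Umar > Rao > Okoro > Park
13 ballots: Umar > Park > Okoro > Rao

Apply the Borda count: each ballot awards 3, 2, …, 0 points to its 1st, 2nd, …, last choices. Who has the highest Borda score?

Umar

Borda scores:
  Okoro: 12·1 + 1 + 13·1 = 26
  Rao: 12·3 + 2 + 13·0 = 38
  Umar: 12·2 + 3 + 13·3 = 66
  Park: 12·0 + 0 + 13·2 = 26
Umar has the highest total.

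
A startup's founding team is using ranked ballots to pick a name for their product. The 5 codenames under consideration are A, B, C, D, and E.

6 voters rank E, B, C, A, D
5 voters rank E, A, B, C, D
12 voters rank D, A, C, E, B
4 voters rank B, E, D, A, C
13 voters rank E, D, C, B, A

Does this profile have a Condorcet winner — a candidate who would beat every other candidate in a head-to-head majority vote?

Yes

Head-to-head results (40 voters total):
A vs B: B wins 23–17.
A vs C: A wins 21–19.
A vs D: D wins 29–11.
A vs E: E wins 28–12.
B vs C: C wins 25–15.
B vs D: D wins 25–15.
B vs E: E wins 36–4.
C vs D: D wins 29–11.
C vs E: E wins 28–12.
D vs E: E wins 28–12.
E beats each rival — A (28–12), B (36–4), C (28–12), D (28–12) — so E is the Condorcet winner.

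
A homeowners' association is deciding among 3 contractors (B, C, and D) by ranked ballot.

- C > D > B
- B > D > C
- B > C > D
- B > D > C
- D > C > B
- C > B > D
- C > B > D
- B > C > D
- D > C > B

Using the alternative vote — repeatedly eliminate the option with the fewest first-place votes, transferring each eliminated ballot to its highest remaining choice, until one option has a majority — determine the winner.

C

Round 1: B 4, C 3, D 2. D has the fewest and is eliminated.
Round 2: C 5, B 4. C has a majority.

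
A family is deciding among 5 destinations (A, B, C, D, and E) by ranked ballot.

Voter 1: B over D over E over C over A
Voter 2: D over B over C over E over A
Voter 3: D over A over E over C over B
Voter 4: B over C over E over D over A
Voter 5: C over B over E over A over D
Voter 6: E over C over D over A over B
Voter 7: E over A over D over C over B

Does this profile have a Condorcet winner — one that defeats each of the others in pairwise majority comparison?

Head-to-head results (7 voters total):
A vs B: B wins 4–3.
A vs C: C wins 5–2.
A vs D: D wins 5–2.
A vs E: E wins 6–1.
B vs C: C wins 4–3.
B vs D: D wins 4–3.
B vs E: B wins 4–3.
C vs D: D wins 4–3.
C vs E: E wins 4–3.
D vs E: E wins 4–3.
No candidate beats all others: B beats E beats C beats B, a majority cycle.

No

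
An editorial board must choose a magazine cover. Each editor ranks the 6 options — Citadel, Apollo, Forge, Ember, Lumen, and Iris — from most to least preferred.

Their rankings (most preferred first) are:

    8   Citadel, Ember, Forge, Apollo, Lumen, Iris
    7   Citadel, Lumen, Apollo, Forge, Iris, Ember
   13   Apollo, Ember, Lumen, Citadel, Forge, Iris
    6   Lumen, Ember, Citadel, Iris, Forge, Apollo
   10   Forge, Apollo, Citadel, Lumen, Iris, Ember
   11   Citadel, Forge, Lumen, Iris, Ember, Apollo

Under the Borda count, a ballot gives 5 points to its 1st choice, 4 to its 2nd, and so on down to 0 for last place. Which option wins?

Borda scores:
  Citadel: 8·5 + 7·5 + 13·2 + 6·3 + 10·3 + 11·5 = 204
  Apollo: 8·2 + 7·3 + 13·5 + 6·0 + 10·4 + 11·0 = 142
  Forge: 8·3 + 7·2 + 13·1 + 6·1 + 10·5 + 11·4 = 151
  Ember: 8·4 + 7·0 + 13·4 + 6·4 + 10·0 + 11·1 = 119
  Lumen: 8·1 + 7·4 + 13·3 + 6·5 + 10·2 + 11·3 = 158
  Iris: 8·0 + 7·1 + 13·0 + 6·2 + 10·1 + 11·2 = 51
Citadel has the highest total.

Citadel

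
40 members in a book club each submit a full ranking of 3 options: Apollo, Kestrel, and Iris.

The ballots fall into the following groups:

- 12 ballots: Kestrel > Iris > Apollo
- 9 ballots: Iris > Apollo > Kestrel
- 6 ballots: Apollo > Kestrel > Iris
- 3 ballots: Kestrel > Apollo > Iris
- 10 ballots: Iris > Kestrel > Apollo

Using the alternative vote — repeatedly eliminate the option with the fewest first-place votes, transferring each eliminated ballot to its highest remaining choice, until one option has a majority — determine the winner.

Kestrel

Round 1: Iris 19, Kestrel 15, Apollo 6. Apollo has the fewest and is eliminated.
Round 2: Kestrel 21, Iris 19. Kestrel has a majority.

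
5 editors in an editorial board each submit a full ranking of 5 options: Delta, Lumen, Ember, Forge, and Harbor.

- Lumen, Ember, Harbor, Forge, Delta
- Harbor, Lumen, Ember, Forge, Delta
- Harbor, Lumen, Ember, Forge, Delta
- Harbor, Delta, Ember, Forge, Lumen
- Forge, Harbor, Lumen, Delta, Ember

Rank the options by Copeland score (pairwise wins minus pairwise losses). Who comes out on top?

Harbor

Pairwise results:
  Delta vs Lumen: Lumen wins 4–1.
  Delta vs Ember: Ember wins 3–2.
  Delta vs Forge: Forge wins 4–1.
  Delta vs Harbor: Harbor wins 5–0.
  Lumen vs Ember: Lumen wins 4–1.
  Lumen vs Forge: Lumen wins 3–2.
  Lumen vs Harbor: Harbor wins 4–1.
  Ember vs Forge: Ember wins 4–1.
  Ember vs Harbor: Harbor wins 4–1.
  Forge vs Harbor: Harbor wins 4–1.
Copeland scores (wins − losses):
  Delta: 0 − 4 = -4
  Lumen: 3 − 1 = 2
  Ember: 2 − 2 = 0
  Forge: 1 − 3 = -2
  Harbor: 4 − 0 = 4
Harbor has the best Copeland score.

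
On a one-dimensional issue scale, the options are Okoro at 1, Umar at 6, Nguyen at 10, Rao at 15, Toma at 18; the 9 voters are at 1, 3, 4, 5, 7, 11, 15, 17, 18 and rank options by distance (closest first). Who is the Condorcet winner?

With single-peaked preferences on a line, the Condorcet winner is the candidate closest to the median voter.
The median voter (position 7) is closest to Umar at 6.
Check: Umar vs Toma — voters closer to Umar: 6 of 9.

Umar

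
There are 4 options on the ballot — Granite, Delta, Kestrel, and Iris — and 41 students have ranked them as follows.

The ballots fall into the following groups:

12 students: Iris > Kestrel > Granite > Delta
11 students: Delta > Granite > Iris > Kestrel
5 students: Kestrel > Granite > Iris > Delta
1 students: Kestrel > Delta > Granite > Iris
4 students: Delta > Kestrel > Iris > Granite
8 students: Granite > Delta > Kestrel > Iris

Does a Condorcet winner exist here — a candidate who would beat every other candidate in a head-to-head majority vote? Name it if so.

No Condorcet winner

Head-to-head results (41 voters total):
Granite vs Delta: Granite wins 25–16.
Granite vs Kestrel: Kestrel wins 22–19.
Granite vs Iris: Granite wins 25–16.
Delta vs Kestrel: Delta wins 23–18.
Delta vs Iris: Delta wins 24–17.
Kestrel vs Iris: Iris wins 23–18.
No candidate beats all others: Granite beats Delta beats Kestrel beats Granite, a majority cycle.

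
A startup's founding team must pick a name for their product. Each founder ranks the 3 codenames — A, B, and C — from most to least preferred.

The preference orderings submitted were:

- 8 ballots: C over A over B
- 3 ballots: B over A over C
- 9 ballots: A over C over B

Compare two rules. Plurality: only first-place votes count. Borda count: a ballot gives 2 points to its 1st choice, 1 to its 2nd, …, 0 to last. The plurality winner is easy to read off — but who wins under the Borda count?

Plurality first-place counts: A 9, B 3, C 8 → A.
Borda totals: A 29, B 6, C 25 → A.

A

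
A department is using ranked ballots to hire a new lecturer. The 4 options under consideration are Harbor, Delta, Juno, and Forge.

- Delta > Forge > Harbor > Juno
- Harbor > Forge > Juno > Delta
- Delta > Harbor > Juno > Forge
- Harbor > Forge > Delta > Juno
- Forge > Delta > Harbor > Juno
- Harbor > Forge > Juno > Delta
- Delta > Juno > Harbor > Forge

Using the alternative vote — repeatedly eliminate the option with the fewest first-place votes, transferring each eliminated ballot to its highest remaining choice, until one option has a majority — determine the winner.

Delta

Round 1: Harbor 3, Delta 3, Forge 1, Juno 0. Juno has the fewest and is eliminated.
Round 2: Harbor 3, Delta 3, Forge 1. Forge has the fewest and is eliminated.
Round 3: Delta 4, Harbor 3. Delta has a majority.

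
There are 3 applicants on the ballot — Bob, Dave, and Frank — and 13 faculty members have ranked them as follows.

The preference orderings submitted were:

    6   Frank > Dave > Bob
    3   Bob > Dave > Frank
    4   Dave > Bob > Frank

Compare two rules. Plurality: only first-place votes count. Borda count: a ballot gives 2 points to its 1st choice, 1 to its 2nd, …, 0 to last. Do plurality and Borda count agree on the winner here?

Plurality first-place counts: Bob 3, Dave 4, Frank 6 → Frank.
Borda totals: Bob 10, Dave 17, Frank 12 → Dave.
The two rules disagree: plurality picks Frank, Borda picks Dave.

No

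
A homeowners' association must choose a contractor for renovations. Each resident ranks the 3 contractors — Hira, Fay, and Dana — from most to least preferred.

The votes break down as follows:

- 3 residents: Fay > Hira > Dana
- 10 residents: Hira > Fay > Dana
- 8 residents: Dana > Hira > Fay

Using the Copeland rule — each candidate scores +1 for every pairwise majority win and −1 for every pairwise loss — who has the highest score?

Hira

Pairwise results:
  Hira vs Fay: Hira wins 18–3.
  Hira vs Dana: Hira wins 13–8.
  Fay vs Dana: Fay wins 13–8.
Copeland scores (wins − losses):
  Hira: 2 − 0 = 2
  Fay: 1 − 1 = 0
  Dana: 0 − 2 = -2
Hira has the best Copeland score.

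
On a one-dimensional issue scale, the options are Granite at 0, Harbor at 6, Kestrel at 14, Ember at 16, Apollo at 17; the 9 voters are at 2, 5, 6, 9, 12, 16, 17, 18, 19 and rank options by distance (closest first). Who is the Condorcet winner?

Kestrel

With single-peaked preferences on a line, the Condorcet winner is the candidate closest to the median voter.
The median voter (position 12) is closest to Kestrel at 14.
Check: Kestrel vs Apollo — voters closer to Kestrel: 5 of 9.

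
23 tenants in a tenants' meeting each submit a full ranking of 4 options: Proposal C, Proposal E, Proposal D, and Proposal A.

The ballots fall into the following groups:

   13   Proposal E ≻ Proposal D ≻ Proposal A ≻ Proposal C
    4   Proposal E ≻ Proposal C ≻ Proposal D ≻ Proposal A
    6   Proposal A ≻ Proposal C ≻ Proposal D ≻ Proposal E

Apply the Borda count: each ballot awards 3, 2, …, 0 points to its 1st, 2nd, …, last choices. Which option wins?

Borda scores:
  Proposal C: 13·0 + 4·2 + 6·2 = 20
  Proposal E: 13·3 + 4·3 + 6·0 = 51
  Proposal D: 13·2 + 4·1 + 6·1 = 36
  Proposal A: 13·1 + 4·0 + 6·3 = 31
Proposal E has the highest total.

Proposal E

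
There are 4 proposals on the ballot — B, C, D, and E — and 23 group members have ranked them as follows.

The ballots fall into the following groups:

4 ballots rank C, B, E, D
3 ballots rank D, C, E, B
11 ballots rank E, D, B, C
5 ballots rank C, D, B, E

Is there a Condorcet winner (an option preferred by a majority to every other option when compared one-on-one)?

Head-to-head results (23 voters total):
B vs C: C wins 12–11.
B vs D: D wins 19–4.
B vs E: E wins 14–9.
C vs D: D wins 14–9.
C vs E: C wins 12–11.
D vs E: E wins 15–8.
No candidate beats all others: C beats E beats D beats C, a majority cycle.

No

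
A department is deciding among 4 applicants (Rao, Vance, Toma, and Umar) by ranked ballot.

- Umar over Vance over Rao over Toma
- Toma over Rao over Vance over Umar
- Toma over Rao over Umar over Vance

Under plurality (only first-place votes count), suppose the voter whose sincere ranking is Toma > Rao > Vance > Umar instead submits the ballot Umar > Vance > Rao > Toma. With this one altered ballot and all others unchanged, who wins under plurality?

Umar

First-place totals with the altered ballot: Rao 0, Vance 0, Toma 1, Umar 2.
The switch changes the winner from Toma to Umar.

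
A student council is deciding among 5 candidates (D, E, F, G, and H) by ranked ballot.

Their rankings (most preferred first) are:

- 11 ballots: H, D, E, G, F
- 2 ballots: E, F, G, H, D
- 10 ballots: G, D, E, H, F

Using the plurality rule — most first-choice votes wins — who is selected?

First-place vote totals:
  D: 0
  E: 2
  F: 0
  G: 10
  H: 11
H has the most first-place votes.

H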